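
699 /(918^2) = 0.00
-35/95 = -7/19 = -0.37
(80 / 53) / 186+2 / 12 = 1723 / 9858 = 0.17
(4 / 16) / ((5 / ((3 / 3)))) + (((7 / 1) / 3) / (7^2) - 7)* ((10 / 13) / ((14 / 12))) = -57763 / 12740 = -4.53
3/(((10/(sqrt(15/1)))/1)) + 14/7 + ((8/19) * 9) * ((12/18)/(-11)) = 3 * sqrt(15)/10 + 370/209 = 2.93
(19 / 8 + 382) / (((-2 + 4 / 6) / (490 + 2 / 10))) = -4522095 / 32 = -141315.47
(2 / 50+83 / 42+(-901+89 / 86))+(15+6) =-19797122 / 22575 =-876.95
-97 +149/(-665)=-64654/665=-97.22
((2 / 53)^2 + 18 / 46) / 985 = 25373 / 63637895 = 0.00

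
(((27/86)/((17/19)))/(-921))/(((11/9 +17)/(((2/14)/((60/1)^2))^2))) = -0.00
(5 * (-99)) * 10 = -4950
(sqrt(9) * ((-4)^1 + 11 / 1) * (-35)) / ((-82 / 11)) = 8085 / 82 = 98.60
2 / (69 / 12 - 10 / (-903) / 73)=527352 / 1516177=0.35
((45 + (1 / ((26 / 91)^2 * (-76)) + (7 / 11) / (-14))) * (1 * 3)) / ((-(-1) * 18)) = 149789 / 20064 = 7.47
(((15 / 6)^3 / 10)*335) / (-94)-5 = -10.57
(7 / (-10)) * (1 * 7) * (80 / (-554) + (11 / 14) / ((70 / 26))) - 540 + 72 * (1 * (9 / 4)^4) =289090237 / 221600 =1304.56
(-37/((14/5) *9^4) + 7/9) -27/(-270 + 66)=2836081/3123036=0.91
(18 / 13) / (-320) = -9 / 2080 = -0.00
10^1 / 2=5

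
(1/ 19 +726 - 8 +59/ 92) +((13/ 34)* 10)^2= 370449353/ 505172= 733.31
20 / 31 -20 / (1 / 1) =-600 / 31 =-19.35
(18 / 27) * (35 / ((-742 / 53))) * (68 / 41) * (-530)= 1465.04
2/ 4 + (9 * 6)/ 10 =59/ 10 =5.90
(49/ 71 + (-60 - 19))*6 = -33360/ 71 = -469.86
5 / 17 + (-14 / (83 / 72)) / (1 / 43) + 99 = -596744 / 1411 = -422.92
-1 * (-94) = 94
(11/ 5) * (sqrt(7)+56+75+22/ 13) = 11 * sqrt(7)/ 5+3795/ 13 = 297.74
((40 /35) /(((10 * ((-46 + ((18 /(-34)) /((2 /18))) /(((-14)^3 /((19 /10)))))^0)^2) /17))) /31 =68 /1085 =0.06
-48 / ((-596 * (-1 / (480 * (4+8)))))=-69120 / 149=-463.89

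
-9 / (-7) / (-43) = -9 / 301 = -0.03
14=14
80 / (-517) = -80 / 517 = -0.15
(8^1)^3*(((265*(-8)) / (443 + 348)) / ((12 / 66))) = -5969920 / 791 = -7547.31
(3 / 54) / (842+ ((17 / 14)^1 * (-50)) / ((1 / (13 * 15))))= -7 / 1385658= -0.00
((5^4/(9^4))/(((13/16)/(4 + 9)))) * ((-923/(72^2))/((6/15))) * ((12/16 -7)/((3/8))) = 72109375/6377292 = 11.31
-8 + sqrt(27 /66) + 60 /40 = -13 /2 + 3 *sqrt(22) /22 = -5.86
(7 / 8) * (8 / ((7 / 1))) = 1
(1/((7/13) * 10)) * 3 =0.56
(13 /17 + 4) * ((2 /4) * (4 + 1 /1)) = 405 /34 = 11.91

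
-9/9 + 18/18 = 0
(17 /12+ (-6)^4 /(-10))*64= -123056 /15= -8203.73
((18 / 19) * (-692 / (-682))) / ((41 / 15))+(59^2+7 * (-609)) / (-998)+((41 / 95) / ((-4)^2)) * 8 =1790851569 / 1325538610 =1.35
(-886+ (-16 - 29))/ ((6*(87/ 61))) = -56791/ 522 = -108.80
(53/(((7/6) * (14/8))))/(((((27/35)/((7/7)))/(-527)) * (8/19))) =-2653445/63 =-42118.17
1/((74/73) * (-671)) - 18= -18.00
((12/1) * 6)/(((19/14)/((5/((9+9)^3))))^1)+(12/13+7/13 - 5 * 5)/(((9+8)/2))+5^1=45541/20007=2.28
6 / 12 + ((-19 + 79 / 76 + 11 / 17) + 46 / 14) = -13.53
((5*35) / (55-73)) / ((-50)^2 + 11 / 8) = -700 / 180099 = -0.00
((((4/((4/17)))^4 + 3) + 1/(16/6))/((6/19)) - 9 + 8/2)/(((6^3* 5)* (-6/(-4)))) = 2539093/15552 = 163.26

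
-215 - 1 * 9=-224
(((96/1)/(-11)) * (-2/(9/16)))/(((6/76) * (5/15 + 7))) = 19456/363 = 53.60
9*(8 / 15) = 24 / 5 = 4.80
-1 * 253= -253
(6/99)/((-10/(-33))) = 1/5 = 0.20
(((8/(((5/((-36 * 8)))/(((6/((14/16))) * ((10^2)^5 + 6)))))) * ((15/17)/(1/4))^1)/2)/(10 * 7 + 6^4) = -3317760001990656/81277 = -40820404320.91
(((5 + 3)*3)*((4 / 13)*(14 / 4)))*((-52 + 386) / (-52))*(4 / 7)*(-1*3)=48096 / 169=284.59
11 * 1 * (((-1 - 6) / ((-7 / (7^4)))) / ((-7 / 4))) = -15092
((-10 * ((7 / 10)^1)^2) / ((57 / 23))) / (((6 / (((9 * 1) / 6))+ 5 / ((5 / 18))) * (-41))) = 1127 / 514140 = 0.00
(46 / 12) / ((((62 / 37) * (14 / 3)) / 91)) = 11063 / 248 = 44.61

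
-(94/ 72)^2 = -2209/ 1296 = -1.70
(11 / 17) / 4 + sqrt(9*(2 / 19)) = 11 / 68 + 3*sqrt(38) / 19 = 1.14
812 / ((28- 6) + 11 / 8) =6496 / 187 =34.74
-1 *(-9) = 9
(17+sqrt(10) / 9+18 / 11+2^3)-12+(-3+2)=sqrt(10) / 9+150 / 11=13.99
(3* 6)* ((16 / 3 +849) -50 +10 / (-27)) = 43414 / 3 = 14471.33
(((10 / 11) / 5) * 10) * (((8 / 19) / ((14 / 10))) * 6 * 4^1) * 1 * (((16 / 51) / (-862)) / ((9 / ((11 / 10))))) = -0.00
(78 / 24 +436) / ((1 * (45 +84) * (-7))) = -251 / 516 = -0.49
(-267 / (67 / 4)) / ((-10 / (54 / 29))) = 2.97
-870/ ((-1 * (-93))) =-290/ 31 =-9.35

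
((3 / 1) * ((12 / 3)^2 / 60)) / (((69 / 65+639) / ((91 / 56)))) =169 / 83208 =0.00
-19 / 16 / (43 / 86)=-19 / 8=-2.38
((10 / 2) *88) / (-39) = -440 / 39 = -11.28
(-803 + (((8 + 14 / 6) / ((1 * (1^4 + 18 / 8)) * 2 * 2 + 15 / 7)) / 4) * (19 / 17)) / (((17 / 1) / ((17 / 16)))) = -17359949 / 345984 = -50.18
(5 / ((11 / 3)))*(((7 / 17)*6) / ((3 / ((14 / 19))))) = 2940 / 3553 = 0.83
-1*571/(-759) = 571/759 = 0.75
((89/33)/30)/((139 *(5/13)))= 0.00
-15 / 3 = -5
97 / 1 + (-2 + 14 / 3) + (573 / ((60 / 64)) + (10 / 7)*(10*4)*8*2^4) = 8025.15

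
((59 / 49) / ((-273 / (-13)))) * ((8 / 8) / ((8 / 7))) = 59 / 1176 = 0.05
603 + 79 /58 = 35053 /58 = 604.36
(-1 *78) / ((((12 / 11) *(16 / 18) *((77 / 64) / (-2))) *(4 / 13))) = 3042 / 7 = 434.57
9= 9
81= 81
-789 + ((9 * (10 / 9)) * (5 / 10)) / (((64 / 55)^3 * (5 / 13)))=-204668741 / 262144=-780.75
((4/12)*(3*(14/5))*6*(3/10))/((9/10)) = 28/5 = 5.60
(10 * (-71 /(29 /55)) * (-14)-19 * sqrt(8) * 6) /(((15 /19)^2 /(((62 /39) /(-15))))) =-489449576 /152685 + 1701032 * sqrt(2) /43875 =-3150.79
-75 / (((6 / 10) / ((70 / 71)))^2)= -3062500 / 15123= -202.51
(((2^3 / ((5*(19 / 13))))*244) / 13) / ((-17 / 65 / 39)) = -989664 / 323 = -3063.98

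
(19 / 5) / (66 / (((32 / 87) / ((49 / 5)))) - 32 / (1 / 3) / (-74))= 11248 / 5208963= 0.00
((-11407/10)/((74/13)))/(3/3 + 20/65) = -113399/740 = -153.24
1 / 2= 0.50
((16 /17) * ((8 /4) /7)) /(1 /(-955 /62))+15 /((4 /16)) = 206060 /3689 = 55.86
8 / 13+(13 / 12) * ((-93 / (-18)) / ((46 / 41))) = 241295 / 43056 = 5.60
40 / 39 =1.03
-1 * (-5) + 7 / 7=6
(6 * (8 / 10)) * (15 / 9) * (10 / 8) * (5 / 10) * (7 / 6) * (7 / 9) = 245 / 54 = 4.54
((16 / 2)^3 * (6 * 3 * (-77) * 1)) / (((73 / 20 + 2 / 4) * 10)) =-1419264 / 83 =-17099.57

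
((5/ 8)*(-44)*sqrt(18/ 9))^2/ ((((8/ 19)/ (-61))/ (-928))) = 203346550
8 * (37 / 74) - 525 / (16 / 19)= -9911 / 16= -619.44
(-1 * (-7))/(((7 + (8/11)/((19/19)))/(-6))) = -462/85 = -5.44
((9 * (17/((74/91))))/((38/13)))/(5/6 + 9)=6.55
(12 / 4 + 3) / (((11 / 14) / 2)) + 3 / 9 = 515 / 33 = 15.61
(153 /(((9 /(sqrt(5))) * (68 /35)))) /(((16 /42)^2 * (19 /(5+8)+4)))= 200655 * sqrt(5) /18176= 24.69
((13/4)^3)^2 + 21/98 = 33793807/28672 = 1178.63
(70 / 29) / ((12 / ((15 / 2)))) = 175 / 116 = 1.51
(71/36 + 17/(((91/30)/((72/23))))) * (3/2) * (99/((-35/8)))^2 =38433589128/2563925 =14990.14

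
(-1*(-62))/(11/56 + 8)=7.56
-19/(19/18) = -18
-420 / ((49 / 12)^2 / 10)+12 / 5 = -427884 / 1715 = -249.50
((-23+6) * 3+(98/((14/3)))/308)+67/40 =-49.26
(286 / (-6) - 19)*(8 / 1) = -1600 / 3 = -533.33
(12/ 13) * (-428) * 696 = -3574656/ 13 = -274973.54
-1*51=-51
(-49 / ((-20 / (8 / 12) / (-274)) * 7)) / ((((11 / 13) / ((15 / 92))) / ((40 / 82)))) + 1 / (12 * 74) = -55343107 / 9211224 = -6.01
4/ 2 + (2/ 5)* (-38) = -13.20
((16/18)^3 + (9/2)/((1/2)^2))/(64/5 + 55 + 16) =68170/305451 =0.22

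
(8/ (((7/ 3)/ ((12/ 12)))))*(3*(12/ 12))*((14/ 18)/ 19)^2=56/ 3249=0.02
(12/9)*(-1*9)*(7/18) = -4.67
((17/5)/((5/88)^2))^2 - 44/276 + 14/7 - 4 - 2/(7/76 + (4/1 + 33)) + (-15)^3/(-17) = 57318983249616298/51666984375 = 1109392.85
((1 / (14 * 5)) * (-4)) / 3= -2 / 105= -0.02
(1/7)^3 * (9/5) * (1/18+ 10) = 0.05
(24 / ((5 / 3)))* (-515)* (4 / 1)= -29664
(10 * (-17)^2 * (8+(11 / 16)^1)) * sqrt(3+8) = 200855 * sqrt(11) / 8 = 83270.08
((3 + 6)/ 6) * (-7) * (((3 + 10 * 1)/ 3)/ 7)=-13/ 2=-6.50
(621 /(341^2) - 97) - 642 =-85931038 /116281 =-738.99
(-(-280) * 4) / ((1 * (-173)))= -6.47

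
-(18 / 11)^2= -324 / 121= -2.68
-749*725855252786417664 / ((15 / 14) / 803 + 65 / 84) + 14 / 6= -110013992984103401279105621 / 156855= -701373835606792268522.56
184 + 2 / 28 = 2577 / 14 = 184.07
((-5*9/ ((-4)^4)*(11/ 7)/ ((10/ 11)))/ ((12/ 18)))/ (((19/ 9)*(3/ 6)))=-29403/ 68096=-0.43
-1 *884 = -884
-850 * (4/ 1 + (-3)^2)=-11050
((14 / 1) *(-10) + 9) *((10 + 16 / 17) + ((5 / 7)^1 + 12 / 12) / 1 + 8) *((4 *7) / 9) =-1287992 / 153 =-8418.25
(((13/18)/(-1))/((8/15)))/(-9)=65/432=0.15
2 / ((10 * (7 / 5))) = 1 / 7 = 0.14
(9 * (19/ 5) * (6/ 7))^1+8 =1306/ 35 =37.31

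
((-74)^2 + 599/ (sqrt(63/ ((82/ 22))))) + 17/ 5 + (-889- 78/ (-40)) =599 *sqrt(3157)/ 231 + 91847/ 20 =4738.05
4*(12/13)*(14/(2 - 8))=-112/13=-8.62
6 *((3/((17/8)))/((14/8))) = 576/119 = 4.84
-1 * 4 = -4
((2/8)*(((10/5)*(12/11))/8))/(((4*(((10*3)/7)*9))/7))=49/15840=0.00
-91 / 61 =-1.49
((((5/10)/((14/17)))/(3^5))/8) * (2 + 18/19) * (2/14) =17/129276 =0.00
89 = 89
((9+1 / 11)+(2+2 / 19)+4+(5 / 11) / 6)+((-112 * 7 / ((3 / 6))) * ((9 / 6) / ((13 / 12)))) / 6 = -513623 / 1482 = -346.57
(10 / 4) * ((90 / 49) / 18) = 25 / 98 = 0.26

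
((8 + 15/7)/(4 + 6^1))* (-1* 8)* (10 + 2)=-3408/35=-97.37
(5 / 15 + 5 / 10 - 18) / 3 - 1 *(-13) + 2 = 167 / 18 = 9.28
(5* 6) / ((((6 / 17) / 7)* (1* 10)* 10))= 119 / 20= 5.95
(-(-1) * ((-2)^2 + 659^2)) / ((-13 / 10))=-4342850 / 13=-334065.38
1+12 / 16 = 7 / 4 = 1.75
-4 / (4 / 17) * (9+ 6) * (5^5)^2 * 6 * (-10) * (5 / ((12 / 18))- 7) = 74707031250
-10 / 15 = -2 / 3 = -0.67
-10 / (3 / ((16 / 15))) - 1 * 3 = -59 / 9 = -6.56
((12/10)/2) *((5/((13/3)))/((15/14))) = 42/65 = 0.65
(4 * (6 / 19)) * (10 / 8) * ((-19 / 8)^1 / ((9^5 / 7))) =-0.00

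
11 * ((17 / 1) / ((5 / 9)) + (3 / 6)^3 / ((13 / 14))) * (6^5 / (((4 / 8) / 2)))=683518176 / 65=10515664.25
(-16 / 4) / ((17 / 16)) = -64 / 17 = -3.76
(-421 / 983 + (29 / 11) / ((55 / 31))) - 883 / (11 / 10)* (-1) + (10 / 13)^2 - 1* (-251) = 106072567663 / 100506835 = 1055.38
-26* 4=-104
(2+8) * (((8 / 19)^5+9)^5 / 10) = 59484.41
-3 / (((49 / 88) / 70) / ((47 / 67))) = -124080 / 469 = -264.56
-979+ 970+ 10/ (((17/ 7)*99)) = -15077/ 1683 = -8.96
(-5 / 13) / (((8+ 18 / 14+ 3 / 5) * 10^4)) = -7 / 1799200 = -0.00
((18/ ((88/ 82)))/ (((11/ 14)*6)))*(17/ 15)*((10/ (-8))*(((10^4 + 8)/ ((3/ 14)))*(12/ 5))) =-341803224/ 605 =-564964.01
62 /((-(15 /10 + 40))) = -124 /83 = -1.49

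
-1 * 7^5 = -16807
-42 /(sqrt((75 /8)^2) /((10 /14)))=-16 /5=-3.20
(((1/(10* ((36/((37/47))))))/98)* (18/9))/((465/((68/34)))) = 37/192761100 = 0.00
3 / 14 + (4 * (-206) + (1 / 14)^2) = -161461 / 196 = -823.78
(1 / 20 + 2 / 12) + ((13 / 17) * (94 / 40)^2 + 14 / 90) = 281233 / 61200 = 4.60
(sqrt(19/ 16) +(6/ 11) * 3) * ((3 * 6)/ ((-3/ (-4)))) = 6 * sqrt(19) +432/ 11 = 65.43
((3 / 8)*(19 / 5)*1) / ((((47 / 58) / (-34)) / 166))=-2332383 / 235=-9925.03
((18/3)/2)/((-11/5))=-15/11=-1.36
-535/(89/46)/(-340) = 2461/3026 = 0.81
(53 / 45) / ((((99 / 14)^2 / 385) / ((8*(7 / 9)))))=4072096 / 72171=56.42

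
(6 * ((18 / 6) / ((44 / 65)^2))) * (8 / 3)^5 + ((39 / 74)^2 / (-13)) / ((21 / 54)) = 331675689449 / 62615322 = 5297.04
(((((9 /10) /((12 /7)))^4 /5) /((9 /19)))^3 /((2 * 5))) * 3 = 207628069549798233 /20971520000000000000000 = 0.00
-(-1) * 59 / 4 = 59 / 4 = 14.75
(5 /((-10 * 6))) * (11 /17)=-11 /204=-0.05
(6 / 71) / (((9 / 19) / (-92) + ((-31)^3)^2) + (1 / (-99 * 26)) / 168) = 1133836704 / 11907696939956959145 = 0.00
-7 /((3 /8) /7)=-392 /3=-130.67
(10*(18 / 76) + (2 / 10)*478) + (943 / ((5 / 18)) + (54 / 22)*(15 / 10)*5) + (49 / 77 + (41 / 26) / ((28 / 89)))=2675460729 / 760760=3516.83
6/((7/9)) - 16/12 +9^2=1835/21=87.38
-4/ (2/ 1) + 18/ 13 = -8/ 13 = -0.62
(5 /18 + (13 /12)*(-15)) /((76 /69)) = -14.50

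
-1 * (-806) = 806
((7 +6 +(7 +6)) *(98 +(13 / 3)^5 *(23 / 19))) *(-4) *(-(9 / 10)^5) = 5681275119 / 47500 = 119605.79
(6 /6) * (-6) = -6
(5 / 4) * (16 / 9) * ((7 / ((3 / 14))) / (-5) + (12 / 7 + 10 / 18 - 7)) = -14192 / 567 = -25.03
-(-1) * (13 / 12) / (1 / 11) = 143 / 12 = 11.92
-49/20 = -2.45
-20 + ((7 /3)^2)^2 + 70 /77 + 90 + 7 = 95828 /891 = 107.55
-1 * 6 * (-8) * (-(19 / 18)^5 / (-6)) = 2476099 / 236196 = 10.48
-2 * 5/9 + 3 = 17/9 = 1.89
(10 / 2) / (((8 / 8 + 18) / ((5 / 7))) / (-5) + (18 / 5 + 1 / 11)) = -1375 / 448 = -3.07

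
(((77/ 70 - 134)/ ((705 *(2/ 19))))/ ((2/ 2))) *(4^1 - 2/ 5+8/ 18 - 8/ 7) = -3846569/ 740250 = -5.20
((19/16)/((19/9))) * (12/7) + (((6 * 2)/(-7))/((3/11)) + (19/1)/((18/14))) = 2383/252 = 9.46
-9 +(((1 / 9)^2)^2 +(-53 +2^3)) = -354293 / 6561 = -54.00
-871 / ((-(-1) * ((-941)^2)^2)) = -871 / 784076601361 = -0.00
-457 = -457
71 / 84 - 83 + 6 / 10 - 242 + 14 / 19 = -2576087 / 7980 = -322.82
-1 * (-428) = 428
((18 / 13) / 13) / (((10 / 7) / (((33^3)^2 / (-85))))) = -81362482047 / 71825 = -1132787.78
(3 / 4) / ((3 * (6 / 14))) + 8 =103 / 12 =8.58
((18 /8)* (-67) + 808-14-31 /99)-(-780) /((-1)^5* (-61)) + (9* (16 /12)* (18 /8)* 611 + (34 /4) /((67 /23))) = 17155.64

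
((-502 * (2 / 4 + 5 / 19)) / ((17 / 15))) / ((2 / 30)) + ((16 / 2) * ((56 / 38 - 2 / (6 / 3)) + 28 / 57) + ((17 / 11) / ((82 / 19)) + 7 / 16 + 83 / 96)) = -23592646041 / 4661536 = -5061.13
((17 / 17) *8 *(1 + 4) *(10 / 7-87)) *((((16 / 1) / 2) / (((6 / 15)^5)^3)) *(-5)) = 457000732421875 / 3584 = 127511365073.07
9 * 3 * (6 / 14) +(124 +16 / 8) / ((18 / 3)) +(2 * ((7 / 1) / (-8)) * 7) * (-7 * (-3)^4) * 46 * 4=8946354 / 7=1278050.57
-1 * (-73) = 73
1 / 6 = 0.17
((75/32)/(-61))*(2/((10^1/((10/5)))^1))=-15/976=-0.02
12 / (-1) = -12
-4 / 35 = -0.11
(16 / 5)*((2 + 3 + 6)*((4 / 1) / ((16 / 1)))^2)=11 / 5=2.20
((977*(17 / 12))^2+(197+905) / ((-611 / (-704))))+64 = 168667123619 / 87984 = 1917020.41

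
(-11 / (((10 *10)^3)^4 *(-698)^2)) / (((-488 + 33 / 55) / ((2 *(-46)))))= -253 / 59365807400000000000000000000000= -0.00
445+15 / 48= 7125 / 16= 445.31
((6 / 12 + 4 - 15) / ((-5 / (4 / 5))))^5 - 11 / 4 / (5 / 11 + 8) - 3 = 36537060179 / 3632812500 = 10.06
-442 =-442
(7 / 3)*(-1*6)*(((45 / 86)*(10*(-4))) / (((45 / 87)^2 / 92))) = 4332832 / 43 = 100763.53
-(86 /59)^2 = -7396 /3481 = -2.12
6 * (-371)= -2226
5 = 5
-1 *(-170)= 170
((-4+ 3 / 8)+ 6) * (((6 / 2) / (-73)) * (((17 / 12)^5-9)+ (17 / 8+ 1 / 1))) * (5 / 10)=798589 / 96878592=0.01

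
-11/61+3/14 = 0.03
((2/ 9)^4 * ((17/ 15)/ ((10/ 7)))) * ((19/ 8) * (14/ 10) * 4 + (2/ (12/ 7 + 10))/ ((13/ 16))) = 0.03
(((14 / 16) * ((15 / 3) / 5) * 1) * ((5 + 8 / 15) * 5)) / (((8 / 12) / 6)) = 1743 / 8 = 217.88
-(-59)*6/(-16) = -177/8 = -22.12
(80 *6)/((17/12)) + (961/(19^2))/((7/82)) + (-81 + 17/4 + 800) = 187861003/171836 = 1093.26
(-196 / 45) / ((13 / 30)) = -392 / 39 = -10.05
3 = 3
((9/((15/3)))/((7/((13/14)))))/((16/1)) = 117/7840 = 0.01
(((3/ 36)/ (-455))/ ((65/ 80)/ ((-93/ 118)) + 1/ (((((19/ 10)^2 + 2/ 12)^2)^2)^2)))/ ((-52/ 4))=-168356918620927554961222142/ 12319106591685065096545926128005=-0.00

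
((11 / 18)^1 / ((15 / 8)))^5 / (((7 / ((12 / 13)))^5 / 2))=337748426752 / 1151514816750309375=0.00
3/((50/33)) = 99/50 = 1.98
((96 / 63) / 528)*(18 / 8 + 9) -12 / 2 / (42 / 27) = -589 / 154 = -3.82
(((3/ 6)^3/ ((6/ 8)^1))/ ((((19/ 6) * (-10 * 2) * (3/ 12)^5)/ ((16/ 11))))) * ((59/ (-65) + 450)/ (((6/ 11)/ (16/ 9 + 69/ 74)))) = -567940096/ 64935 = -8746.29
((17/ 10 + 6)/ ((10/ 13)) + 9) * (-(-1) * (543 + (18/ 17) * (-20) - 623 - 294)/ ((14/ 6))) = -19156377/ 5950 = -3219.56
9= 9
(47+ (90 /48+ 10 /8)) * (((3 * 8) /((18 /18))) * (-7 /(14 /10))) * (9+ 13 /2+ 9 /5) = -208119 /2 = -104059.50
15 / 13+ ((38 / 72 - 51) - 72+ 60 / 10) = -53969 / 468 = -115.32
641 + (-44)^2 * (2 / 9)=9641 / 9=1071.22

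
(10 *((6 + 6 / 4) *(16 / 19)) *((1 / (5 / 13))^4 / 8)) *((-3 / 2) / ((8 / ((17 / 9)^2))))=-8254129 / 34200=-241.35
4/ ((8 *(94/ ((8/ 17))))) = 2/ 799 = 0.00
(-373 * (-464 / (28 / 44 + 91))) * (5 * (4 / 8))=594935 / 126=4721.71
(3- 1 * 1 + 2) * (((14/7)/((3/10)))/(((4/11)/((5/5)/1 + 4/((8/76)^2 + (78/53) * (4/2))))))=1829575/10599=172.62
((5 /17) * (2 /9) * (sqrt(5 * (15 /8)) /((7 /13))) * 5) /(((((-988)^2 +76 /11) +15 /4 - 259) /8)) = 286000 * sqrt(6) /45988107039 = 0.00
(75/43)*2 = 150/43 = 3.49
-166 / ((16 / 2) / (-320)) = 6640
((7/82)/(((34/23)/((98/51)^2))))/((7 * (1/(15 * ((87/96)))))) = 8007335/19337568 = 0.41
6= 6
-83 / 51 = -1.63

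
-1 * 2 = -2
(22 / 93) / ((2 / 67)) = 737 / 93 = 7.92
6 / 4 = 3 / 2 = 1.50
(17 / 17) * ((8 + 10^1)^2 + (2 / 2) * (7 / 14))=649 / 2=324.50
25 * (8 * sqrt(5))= 447.21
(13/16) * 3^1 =2.44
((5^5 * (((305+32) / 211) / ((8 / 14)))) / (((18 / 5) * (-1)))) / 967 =-2.51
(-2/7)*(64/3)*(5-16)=1408/21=67.05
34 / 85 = 2 / 5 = 0.40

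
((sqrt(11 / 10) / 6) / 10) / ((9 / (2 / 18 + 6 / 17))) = 71 *sqrt(110) / 826200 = 0.00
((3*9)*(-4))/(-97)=108/97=1.11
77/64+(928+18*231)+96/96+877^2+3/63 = 1040547985/1344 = 774217.25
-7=-7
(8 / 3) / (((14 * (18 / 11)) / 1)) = 22 / 189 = 0.12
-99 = -99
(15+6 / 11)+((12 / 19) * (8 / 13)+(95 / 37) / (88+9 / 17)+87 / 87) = 513290961 / 30259229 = 16.96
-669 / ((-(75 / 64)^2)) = 913408 / 1875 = 487.15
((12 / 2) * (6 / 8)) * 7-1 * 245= -427 / 2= -213.50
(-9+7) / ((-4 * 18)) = 1 / 36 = 0.03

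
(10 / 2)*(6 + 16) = 110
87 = 87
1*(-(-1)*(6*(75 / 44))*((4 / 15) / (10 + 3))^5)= 512 / 13784252625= 0.00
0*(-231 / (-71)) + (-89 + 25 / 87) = -7718 / 87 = -88.71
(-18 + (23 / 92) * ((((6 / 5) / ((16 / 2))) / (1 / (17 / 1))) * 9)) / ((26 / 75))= -35.37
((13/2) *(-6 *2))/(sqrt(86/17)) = -39 *sqrt(1462)/43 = -34.68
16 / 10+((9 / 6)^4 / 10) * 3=499 / 160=3.12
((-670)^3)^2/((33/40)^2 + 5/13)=1881534349115200000000/22157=84918280864521370.22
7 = 7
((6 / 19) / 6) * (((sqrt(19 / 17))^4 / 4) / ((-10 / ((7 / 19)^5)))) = -16807 / 1506510760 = -0.00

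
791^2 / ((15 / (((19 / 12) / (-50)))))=-11887939 / 9000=-1320.88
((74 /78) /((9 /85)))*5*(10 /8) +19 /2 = 91963 /1404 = 65.50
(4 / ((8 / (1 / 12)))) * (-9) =-3 / 8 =-0.38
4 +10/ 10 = 5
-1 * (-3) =3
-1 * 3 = -3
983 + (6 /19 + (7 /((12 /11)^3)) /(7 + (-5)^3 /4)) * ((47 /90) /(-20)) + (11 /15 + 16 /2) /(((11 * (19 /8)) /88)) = 1450909093873 /1433116800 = 1012.42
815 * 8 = 6520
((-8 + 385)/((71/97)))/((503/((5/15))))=36569/107139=0.34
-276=-276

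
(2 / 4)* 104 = 52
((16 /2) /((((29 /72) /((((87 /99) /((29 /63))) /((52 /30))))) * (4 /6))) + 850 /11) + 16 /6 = 1402766 /12441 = 112.75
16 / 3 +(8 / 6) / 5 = 28 / 5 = 5.60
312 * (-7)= -2184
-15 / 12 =-5 / 4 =-1.25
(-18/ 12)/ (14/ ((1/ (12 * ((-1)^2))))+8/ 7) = -21/ 2368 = -0.01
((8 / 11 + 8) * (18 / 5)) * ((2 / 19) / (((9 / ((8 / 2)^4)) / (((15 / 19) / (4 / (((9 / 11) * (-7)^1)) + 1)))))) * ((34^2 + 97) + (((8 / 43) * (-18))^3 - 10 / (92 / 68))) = 41044218315964416 / 137970643789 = 297485.15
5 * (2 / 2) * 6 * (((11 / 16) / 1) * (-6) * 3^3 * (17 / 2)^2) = -3862485 / 16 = -241405.31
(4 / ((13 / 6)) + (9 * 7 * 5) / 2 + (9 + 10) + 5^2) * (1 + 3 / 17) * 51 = 12200.77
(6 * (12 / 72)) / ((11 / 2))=2 / 11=0.18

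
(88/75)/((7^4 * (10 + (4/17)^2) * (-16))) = -3179/1046595900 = -0.00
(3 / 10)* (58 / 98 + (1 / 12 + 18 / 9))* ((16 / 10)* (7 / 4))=1573 / 700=2.25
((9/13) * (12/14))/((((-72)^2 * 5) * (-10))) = -1/436800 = -0.00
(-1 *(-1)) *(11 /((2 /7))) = 77 /2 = 38.50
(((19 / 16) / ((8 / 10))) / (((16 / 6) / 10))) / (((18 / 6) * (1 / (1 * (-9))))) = -4275 / 256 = -16.70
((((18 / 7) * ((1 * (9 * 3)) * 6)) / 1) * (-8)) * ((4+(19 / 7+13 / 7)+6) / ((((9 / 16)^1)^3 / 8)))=-106954752 / 49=-2182750.04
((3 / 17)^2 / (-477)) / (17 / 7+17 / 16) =-112 / 5988947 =-0.00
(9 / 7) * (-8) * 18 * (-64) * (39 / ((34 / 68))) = 6469632 / 7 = 924233.14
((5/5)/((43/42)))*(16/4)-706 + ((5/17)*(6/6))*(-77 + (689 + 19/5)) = -380833/731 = -520.98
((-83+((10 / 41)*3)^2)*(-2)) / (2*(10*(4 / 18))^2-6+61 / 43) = 965647818 / 31002683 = 31.15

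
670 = 670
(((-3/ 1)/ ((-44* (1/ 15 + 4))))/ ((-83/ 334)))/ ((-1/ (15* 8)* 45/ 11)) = 10020/ 5063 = 1.98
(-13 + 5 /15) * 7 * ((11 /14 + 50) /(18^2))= -1501 /108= -13.90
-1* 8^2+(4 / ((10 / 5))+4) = -58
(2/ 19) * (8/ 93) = 16/ 1767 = 0.01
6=6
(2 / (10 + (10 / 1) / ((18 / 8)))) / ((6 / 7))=21 / 130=0.16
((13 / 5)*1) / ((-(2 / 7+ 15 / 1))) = -91 / 535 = -0.17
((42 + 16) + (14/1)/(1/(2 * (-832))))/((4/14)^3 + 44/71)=-31439723/870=-36137.61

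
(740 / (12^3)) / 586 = 185 / 253152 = 0.00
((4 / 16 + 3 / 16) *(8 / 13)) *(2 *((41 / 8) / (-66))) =-287 / 6864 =-0.04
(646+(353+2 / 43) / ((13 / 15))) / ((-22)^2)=2.18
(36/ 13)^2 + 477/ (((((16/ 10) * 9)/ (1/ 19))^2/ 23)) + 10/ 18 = 98052737/ 11713728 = 8.37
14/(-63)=-2/9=-0.22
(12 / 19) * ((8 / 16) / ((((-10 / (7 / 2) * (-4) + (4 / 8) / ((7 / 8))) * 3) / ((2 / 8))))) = 1 / 456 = 0.00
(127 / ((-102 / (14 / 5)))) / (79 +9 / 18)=-0.04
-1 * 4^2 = -16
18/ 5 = 3.60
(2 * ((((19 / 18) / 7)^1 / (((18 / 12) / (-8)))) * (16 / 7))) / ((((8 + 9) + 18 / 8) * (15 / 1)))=-19456 / 1528065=-0.01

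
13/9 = 1.44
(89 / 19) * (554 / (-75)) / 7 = -49306 / 9975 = -4.94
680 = 680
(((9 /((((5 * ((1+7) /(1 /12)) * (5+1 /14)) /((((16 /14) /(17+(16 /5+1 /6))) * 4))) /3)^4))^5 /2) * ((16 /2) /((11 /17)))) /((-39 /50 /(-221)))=4361582100431663133561874022400 /6128918755168710032416790503256488552335334958124357084778125305512982247242327279633511819611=0.00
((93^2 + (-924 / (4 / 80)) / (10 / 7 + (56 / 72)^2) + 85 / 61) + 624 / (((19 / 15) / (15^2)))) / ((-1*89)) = -147536864878 / 118933103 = -1240.50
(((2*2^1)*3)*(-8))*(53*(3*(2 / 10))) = -15264 / 5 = -3052.80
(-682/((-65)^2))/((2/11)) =-3751/4225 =-0.89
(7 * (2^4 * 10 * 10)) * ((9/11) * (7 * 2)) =1411200/11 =128290.91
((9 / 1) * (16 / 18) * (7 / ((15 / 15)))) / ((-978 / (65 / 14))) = -130 / 489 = -0.27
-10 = -10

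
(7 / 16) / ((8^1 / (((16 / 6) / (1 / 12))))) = 7 / 4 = 1.75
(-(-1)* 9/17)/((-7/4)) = -36/119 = -0.30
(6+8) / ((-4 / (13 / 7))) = -13 / 2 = -6.50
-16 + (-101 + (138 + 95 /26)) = 641 /26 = 24.65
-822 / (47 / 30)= -24660 / 47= -524.68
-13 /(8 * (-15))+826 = 99133 /120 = 826.11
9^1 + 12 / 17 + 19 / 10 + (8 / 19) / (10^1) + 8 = 63463 / 3230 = 19.65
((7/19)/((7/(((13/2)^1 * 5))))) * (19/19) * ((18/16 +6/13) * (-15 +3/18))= -24475/608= -40.25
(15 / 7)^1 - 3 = -6 / 7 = -0.86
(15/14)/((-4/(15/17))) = -225/952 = -0.24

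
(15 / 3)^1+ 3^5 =248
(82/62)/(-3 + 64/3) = 123/1705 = 0.07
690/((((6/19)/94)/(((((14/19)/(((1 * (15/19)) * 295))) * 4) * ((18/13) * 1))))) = 13802208/3835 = 3599.01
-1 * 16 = -16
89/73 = 1.22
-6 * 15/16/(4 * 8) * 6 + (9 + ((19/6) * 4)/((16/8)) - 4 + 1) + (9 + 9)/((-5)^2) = 115187/9600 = 12.00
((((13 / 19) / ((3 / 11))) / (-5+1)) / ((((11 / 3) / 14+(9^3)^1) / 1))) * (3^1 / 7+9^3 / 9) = -2145 / 30629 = -0.07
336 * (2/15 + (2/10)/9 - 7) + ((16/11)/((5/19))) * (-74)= -446944/165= -2708.75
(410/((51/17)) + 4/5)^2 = 4251844/225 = 18897.08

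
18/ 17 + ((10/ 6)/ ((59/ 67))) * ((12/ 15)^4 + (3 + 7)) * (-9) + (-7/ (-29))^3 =-538911264403/ 3057770875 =-176.24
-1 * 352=-352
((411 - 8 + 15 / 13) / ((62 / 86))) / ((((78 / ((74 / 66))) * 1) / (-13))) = -4179557 / 39897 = -104.76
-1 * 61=-61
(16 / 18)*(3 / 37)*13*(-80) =-8320 / 111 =-74.95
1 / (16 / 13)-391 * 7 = -43779 / 16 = -2736.19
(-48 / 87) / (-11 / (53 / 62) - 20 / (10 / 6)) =424 / 19111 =0.02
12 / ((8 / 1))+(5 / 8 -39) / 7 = -3.98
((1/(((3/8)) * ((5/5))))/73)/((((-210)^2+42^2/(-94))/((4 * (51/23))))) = 0.00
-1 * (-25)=25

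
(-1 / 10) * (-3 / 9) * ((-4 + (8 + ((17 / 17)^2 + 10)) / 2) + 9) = 0.48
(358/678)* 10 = 1790/339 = 5.28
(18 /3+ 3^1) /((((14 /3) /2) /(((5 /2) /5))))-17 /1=-211 /14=-15.07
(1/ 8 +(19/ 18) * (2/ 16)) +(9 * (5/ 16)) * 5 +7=1535/ 72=21.32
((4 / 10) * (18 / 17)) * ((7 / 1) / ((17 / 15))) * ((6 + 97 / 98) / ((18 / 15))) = 15.24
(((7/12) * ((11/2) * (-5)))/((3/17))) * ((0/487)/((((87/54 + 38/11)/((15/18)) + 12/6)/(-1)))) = 0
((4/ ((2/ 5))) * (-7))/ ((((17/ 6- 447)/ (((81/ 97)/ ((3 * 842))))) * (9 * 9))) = 14/ 21766121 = 0.00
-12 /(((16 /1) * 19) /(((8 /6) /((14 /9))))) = -9 /266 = -0.03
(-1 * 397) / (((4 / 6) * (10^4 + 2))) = -397 / 6668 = -0.06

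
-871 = -871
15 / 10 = 3 / 2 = 1.50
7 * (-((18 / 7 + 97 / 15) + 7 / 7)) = -1054 / 15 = -70.27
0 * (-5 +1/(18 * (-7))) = 0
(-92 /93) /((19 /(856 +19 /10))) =-394634 /8835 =-44.67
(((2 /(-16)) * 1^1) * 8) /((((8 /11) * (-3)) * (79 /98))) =539 /948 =0.57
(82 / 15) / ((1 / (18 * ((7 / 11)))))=3444 / 55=62.62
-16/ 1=-16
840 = 840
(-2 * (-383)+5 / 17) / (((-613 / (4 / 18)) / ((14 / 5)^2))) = -5106584 / 2344725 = -2.18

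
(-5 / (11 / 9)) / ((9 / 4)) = -20 / 11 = -1.82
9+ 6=15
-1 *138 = -138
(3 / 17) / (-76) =-0.00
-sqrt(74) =-8.60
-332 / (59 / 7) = -2324 / 59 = -39.39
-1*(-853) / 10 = 853 / 10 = 85.30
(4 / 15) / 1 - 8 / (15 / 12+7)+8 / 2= 544 / 165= 3.30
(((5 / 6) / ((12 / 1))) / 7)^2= 25 / 254016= 0.00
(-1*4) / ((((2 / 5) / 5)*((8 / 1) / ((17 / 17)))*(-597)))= 25 / 2388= 0.01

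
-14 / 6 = -7 / 3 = -2.33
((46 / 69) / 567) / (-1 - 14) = -2 / 25515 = -0.00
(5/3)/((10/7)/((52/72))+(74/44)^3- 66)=-968968/34455495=-0.03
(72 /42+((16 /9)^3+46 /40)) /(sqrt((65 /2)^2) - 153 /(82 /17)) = 35496529 /3265920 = 10.87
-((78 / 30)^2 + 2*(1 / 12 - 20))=4961 / 150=33.07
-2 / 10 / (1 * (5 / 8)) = -8 / 25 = -0.32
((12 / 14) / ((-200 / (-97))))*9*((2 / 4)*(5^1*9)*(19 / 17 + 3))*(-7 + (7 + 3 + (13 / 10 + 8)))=2899233 / 680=4263.58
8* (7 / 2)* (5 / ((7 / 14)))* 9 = 2520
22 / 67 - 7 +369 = 24276 / 67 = 362.33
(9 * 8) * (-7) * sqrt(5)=-504 * sqrt(5)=-1126.98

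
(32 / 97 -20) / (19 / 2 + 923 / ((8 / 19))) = -0.01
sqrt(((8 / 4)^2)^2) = 4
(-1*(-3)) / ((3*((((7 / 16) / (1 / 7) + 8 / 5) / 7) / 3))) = 1680 / 373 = 4.50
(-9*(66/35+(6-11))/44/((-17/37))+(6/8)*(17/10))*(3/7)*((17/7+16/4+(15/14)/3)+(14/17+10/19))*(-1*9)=1159184601/331480688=3.50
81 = 81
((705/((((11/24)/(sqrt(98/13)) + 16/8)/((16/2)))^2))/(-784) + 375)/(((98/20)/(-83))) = -15034771849973250/2463433838089 - 2847367987200 *sqrt(26)/351919119727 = -6144.43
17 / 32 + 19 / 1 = 625 / 32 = 19.53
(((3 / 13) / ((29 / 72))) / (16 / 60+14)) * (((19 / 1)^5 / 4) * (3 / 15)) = 200564019 / 40339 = 4971.96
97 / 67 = 1.45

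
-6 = -6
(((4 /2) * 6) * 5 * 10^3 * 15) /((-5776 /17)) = -956250 /361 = -2648.89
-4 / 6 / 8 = -1 / 12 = -0.08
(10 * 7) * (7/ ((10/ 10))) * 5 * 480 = 1176000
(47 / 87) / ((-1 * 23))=-47 / 2001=-0.02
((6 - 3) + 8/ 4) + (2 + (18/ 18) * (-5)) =2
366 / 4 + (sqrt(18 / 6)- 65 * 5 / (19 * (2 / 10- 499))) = sqrt(3) + 2168722 / 23693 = 93.27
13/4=3.25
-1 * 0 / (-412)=0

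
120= 120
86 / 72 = 43 / 36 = 1.19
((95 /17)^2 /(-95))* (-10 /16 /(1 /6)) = 1425 /1156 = 1.23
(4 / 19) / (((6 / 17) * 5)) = 34 / 285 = 0.12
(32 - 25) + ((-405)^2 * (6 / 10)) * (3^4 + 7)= 8660527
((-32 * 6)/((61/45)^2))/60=-6480/3721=-1.74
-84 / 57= -1.47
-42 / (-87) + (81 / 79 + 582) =1336817 / 2291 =583.51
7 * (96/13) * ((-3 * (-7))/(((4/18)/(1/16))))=3969/13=305.31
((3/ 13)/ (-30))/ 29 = -0.00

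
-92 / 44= -23 / 11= -2.09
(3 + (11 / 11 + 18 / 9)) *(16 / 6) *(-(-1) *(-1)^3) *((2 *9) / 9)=-32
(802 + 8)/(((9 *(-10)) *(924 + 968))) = -9/1892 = -0.00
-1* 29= -29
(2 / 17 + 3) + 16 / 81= 4565 / 1377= 3.32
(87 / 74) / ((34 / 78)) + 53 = 70067 / 1258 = 55.70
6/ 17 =0.35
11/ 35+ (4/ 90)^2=4483/ 14175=0.32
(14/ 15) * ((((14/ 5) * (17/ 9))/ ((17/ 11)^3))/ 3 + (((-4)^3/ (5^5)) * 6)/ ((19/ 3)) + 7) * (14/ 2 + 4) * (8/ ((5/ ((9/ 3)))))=4257067053008/ 11582578125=367.54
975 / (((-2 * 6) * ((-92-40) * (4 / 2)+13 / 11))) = 3575 / 11564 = 0.31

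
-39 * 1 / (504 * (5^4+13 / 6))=-13 / 105364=-0.00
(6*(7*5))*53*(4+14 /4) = 83475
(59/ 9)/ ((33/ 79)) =4661/ 297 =15.69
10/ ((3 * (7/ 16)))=160/ 21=7.62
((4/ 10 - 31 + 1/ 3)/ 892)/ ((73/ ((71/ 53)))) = -16117/ 25883610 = -0.00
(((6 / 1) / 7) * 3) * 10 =25.71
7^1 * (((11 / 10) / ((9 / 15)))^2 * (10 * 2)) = 4235 / 9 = 470.56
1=1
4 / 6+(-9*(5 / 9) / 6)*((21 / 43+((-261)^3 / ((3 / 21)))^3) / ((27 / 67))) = 4628291439843801061220530604 / 1161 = 3986469801760379897692102.00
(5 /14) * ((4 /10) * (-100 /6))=-50 /21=-2.38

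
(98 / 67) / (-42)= -7 / 201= -0.03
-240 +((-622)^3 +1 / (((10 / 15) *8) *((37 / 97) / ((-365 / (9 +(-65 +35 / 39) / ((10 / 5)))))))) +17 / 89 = -11398375971237255 / 47366512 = -240642080.03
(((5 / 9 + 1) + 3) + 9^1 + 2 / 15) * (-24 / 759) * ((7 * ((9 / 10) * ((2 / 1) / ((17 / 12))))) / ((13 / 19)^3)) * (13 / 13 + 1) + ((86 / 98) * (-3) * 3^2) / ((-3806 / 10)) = -48012771111297 / 2002542266725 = -23.98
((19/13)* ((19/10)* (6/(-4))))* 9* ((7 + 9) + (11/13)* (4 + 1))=-2563461/3380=-758.42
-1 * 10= -10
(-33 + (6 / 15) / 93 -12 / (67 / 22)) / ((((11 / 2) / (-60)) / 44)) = 36823712 / 2077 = 17729.28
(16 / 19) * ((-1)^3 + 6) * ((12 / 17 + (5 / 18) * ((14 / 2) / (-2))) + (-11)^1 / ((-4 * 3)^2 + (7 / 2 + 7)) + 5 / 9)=30540 / 33269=0.92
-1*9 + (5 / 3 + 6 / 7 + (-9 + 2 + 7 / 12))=-12.89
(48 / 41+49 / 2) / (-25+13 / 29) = -1.05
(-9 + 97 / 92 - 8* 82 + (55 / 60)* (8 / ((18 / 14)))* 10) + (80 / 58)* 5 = -43222469 / 72036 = -600.01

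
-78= -78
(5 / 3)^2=25 / 9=2.78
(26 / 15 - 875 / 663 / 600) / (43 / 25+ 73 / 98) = 33743605 / 48046284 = 0.70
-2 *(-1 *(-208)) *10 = -4160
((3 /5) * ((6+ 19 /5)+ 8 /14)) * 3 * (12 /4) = 9801 /175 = 56.01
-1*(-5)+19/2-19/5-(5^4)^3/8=-1220702697/40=-30517567.42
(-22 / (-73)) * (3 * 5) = 330 / 73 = 4.52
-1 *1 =-1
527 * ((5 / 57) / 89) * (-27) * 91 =-2158065 / 1691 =-1276.21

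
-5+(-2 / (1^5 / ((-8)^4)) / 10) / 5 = -168.84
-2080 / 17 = -122.35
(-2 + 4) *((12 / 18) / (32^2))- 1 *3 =-2303 / 768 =-3.00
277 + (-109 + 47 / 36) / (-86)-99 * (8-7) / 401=345142565 / 1241496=278.01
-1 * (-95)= 95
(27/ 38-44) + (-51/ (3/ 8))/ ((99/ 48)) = -136973/ 1254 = -109.23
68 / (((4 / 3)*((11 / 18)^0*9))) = 17 / 3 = 5.67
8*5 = 40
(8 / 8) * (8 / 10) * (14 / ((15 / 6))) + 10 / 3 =586 / 75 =7.81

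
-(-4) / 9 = 0.44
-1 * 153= -153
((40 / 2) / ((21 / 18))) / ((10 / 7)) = 12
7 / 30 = 0.23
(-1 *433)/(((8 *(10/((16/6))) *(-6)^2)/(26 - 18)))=-433/135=-3.21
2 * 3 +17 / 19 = 131 / 19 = 6.89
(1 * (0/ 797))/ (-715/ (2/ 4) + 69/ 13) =0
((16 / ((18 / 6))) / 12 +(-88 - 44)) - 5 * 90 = -5234 / 9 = -581.56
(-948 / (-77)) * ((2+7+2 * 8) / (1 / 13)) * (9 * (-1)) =-2772900 / 77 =-36011.69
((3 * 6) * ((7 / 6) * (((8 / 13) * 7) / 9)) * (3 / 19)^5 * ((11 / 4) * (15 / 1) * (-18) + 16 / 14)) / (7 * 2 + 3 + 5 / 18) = -423712296 / 10010868257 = -0.04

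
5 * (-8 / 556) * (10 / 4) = -25 / 139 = -0.18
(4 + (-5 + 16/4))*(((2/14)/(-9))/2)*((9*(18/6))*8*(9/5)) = -9.26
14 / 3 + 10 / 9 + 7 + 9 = 196 / 9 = 21.78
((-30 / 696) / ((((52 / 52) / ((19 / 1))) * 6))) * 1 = -95 / 696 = -0.14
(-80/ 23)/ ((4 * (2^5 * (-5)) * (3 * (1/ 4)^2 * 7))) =0.00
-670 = -670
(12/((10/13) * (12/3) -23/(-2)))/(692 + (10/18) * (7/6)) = 16848/14175737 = 0.00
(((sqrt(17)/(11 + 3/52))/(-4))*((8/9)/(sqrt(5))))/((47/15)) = -104*sqrt(85)/81075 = -0.01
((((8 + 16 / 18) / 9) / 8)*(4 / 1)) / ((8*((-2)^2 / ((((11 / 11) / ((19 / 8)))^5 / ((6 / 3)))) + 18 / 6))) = 20480 / 201559347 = 0.00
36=36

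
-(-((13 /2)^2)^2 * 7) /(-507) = -1183 /48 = -24.65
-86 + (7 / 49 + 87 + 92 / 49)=148 / 49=3.02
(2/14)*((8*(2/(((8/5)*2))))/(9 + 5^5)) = 5/21938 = 0.00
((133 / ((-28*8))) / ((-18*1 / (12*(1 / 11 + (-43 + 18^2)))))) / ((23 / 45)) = 220305 / 1012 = 217.69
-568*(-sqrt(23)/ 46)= 284*sqrt(23)/ 23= 59.22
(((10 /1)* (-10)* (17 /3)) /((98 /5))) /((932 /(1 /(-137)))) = 2125 /9384774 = 0.00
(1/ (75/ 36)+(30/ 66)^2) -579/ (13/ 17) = -29748074/ 39325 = -756.47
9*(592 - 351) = 2169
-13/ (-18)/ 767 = 0.00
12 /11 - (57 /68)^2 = 19749 /50864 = 0.39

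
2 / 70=1 / 35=0.03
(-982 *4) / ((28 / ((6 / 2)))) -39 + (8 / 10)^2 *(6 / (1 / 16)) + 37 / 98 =-975197 / 2450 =-398.04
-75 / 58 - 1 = -133 / 58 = -2.29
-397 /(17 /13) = -5161 /17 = -303.59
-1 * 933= -933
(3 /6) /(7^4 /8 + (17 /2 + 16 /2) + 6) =4 /2581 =0.00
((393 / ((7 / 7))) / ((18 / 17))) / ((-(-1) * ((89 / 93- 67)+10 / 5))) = -69037 / 11912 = -5.80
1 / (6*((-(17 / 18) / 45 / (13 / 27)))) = -65 / 17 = -3.82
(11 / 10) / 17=11 / 170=0.06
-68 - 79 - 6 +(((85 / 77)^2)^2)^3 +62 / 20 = -63693975323061690696827329 / 434398885219635836479210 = -146.63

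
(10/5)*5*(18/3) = 60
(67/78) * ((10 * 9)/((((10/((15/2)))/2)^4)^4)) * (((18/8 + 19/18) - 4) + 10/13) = 168240934575/44302336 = 3797.56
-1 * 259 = -259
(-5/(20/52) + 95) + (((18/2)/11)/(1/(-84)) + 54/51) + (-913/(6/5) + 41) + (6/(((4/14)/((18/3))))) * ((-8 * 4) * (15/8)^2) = -16695923/1122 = -14880.50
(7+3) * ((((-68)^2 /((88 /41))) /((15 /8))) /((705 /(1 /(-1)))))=-379168 /23265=-16.30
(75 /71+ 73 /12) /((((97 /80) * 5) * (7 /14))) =48664 /20661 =2.36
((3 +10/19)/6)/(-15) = -67/1710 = -0.04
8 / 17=0.47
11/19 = 0.58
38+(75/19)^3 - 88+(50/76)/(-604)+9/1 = 169903423/8285672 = 20.51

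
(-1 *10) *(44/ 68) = -110/ 17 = -6.47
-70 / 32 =-35 / 16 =-2.19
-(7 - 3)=-4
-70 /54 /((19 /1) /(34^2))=-40460 /513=-78.87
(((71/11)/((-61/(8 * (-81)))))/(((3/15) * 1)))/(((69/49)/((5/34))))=35.80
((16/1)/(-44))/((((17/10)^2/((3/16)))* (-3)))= 25/3179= 0.01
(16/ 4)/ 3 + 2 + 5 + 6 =43/ 3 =14.33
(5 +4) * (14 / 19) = 126 / 19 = 6.63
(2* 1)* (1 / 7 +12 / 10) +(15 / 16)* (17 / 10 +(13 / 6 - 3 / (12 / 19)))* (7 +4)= -14389 / 2240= -6.42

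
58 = 58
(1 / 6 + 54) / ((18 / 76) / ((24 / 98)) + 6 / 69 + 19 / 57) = 568100 / 14551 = 39.04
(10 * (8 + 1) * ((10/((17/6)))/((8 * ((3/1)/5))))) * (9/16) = 10125/272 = 37.22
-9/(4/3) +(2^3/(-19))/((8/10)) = -553/76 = -7.28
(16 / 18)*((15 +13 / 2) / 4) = 43 / 9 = 4.78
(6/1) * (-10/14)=-30/7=-4.29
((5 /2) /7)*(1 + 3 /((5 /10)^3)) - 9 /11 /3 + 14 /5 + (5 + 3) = 14981 /770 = 19.46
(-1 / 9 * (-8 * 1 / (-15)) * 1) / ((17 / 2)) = -16 / 2295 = -0.01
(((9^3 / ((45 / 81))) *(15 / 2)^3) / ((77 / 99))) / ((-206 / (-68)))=677587275 / 2884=234947.04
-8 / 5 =-1.60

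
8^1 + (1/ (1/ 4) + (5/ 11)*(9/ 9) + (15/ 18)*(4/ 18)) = 12.64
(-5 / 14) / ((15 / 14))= -1 / 3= -0.33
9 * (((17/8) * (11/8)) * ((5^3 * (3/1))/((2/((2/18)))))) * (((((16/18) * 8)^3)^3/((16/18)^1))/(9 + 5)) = 205608674394112000/100442349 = 2047031719.60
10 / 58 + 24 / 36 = 0.84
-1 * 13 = -13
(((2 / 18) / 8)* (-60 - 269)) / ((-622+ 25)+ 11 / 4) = 0.01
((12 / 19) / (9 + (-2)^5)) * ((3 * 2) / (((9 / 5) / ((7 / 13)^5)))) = -672280 / 162255041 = -0.00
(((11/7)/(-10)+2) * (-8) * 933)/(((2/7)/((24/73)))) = -5777136/365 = -15827.77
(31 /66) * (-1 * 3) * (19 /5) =-589 /110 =-5.35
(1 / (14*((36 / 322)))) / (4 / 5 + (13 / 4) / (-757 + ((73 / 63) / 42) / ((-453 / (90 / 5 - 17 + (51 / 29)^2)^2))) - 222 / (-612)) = 0.55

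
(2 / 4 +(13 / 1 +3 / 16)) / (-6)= -73 / 32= -2.28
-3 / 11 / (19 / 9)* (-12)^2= -3888 / 209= -18.60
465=465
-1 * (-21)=21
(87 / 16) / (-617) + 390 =3849993 / 9872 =389.99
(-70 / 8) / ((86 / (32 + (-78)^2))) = -53515 / 86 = -622.27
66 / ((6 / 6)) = 66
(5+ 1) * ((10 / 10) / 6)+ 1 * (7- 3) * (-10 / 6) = -17 / 3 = -5.67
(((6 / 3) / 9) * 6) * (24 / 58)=0.55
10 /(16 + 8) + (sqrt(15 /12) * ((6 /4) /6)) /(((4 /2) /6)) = 1.26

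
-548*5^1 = -2740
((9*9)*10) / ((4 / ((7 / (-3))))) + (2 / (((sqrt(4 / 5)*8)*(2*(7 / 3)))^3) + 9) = -927 / 2 + 135*sqrt(5) / 5619712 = -463.50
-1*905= -905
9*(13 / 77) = 117 / 77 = 1.52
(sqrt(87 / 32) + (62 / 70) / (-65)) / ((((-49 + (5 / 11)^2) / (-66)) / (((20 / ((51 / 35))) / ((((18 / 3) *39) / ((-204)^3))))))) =190790864 / 20787 - 134630650 *sqrt(174) / 1599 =-1101453.42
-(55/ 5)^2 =-121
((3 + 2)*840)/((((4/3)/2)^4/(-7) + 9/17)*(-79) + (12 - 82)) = -40483800/1056379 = -38.32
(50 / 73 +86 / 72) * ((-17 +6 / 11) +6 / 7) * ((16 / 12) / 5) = -539249 / 68985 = -7.82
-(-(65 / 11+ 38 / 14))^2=-440896 / 5929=-74.36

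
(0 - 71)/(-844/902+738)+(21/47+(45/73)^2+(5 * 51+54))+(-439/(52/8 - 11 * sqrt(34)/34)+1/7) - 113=26970212339220019/219051557547648 - 9658 * sqrt(34)/2631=101.72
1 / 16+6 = 97 / 16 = 6.06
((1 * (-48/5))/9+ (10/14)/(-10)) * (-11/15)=2629/3150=0.83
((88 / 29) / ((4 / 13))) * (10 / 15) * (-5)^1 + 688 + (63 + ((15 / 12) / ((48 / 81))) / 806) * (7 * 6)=7407657461 / 2243904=3301.24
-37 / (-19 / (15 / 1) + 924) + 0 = -555 / 13841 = -0.04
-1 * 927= -927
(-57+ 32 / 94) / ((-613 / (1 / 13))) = 2663 / 374543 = 0.01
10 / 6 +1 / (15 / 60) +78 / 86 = 848 / 129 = 6.57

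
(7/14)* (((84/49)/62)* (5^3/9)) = 125/651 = 0.19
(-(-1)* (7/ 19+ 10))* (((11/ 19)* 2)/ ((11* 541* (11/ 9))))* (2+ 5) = 24822/ 2148311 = 0.01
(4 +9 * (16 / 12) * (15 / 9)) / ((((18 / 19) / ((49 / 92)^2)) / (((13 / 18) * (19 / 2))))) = 11267893 / 228528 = 49.31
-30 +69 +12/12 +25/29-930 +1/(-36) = -928289/1044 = -889.17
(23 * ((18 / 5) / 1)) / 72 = 23 / 20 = 1.15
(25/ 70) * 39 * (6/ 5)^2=702/ 35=20.06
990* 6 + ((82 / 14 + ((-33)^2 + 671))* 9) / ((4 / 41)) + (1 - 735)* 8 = 4563113 / 28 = 162968.32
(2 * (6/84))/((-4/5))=-5/28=-0.18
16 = 16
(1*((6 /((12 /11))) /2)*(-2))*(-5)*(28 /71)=770 /71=10.85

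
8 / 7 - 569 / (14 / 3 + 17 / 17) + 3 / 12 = -47133 / 476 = -99.02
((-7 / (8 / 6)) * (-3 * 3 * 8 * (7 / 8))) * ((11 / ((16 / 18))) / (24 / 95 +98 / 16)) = 12442815 / 19388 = 641.78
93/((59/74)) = 6882/59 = 116.64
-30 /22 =-1.36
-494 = -494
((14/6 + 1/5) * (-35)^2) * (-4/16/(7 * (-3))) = 665/18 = 36.94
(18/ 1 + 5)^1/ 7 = 23/ 7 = 3.29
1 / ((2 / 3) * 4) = 3 / 8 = 0.38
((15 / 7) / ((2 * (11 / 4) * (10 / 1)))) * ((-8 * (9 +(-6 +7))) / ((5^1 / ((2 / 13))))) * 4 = -384 / 1001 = -0.38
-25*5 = -125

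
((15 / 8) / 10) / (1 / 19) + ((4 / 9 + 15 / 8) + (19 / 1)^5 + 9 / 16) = 22284949 / 9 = 2476105.44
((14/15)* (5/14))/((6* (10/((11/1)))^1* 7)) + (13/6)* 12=32771/1260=26.01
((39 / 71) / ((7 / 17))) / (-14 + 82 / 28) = -1326 / 11005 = -0.12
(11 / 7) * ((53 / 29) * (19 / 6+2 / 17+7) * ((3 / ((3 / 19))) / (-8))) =-11619773 / 165648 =-70.15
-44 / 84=-11 / 21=-0.52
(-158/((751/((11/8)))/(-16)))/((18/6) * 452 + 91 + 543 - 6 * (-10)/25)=8690/3740731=0.00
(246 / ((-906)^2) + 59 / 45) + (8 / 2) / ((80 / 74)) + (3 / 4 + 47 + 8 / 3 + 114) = 695363327 / 4104180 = 169.43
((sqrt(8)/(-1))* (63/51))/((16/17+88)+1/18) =-756* sqrt(2)/27233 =-0.04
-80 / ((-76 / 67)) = 1340 / 19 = 70.53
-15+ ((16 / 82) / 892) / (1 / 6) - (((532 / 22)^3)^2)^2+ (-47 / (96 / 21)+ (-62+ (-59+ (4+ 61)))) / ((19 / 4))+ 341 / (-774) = -67487433463487310760999742222210458153 / 1687934129739134698872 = -39982267242808400.91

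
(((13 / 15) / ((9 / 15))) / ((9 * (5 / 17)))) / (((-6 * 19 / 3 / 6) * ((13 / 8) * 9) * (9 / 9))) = -136 / 23085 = -0.01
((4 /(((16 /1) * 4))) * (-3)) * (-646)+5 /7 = 6823 /56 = 121.84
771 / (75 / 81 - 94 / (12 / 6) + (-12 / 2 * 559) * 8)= -20817 / 725708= -0.03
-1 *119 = -119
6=6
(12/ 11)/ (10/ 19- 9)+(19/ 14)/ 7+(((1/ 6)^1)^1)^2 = 41467/ 446292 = 0.09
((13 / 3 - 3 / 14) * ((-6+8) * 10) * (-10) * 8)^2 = 19154560000 / 441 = 43434376.42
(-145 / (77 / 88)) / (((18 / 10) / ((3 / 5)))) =-1160 / 21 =-55.24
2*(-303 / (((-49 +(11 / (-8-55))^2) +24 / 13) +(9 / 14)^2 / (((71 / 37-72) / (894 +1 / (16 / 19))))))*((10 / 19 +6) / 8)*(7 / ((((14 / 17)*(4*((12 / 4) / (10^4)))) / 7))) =3987925017869520000 / 8525314939529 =467774.51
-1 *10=-10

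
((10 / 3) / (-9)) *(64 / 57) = -640 / 1539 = -0.42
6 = 6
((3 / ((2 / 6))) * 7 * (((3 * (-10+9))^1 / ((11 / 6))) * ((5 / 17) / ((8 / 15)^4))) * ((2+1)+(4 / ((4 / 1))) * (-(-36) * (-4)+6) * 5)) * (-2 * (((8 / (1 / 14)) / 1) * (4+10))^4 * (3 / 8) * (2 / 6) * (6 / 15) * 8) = -232819367253822720000 / 187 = -1245023354298517219.25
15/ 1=15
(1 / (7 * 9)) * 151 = 151 / 63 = 2.40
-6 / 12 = -1 / 2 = -0.50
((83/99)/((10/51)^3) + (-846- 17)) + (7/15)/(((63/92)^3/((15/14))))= -2063521640161/2750517000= -750.23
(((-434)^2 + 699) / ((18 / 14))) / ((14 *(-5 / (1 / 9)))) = -37811 / 162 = -233.40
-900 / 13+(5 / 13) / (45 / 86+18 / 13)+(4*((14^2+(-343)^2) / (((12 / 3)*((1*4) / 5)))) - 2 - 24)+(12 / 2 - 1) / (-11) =147210.77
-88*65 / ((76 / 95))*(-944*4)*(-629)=-16981993600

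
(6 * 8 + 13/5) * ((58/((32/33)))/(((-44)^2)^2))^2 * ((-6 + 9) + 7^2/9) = 367517/3377484267520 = 0.00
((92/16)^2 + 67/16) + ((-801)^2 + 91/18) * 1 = 23099159/36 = 641643.31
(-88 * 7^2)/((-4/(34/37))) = 36652/37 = 990.59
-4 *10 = -40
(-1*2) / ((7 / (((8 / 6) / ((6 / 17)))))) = -68 / 63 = -1.08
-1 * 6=-6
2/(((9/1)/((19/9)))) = 38/81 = 0.47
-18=-18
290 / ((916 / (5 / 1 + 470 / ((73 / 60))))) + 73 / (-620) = 1282776409 / 10364540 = 123.77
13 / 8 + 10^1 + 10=173 / 8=21.62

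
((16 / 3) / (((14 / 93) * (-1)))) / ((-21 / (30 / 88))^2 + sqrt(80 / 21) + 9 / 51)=-509955660600 / 54621079927549 + 179180000 * sqrt(105) / 382347559492843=-0.01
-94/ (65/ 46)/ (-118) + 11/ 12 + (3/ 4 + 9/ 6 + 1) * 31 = 1176161/ 11505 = 102.23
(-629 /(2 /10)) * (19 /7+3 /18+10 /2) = -1040995 /42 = -24785.60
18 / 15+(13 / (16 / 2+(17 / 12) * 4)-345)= -70284 / 205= -342.85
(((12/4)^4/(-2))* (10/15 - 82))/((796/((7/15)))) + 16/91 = 381553/181090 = 2.11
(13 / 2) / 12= 13 / 24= 0.54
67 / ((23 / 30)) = 87.39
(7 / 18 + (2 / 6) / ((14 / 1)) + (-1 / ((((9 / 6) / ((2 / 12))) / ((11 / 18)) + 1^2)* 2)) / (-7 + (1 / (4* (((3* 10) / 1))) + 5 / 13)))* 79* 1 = 336837514 / 10212363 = 32.98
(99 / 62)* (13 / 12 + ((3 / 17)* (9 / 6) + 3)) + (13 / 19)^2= 11279335 / 1521976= 7.41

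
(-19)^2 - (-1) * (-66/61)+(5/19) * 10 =420195/1159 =362.55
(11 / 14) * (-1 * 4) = -22 / 7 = -3.14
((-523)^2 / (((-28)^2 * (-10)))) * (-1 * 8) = 273529 / 980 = 279.11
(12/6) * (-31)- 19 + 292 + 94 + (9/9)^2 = 306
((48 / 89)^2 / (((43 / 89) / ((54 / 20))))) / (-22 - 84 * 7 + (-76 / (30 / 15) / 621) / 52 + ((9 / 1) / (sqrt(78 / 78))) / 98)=-12304027008 / 4616626957445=-0.00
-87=-87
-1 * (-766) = 766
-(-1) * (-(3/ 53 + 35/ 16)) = -1903/ 848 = -2.24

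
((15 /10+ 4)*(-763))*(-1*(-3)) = -25179 /2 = -12589.50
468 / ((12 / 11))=429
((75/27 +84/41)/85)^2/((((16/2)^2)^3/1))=3171961/257887626854400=0.00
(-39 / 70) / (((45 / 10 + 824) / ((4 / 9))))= -52 / 173985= -0.00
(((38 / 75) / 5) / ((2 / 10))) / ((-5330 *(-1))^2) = 0.00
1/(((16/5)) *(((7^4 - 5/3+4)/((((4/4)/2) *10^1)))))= 15/23072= 0.00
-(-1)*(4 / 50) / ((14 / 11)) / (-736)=-11 / 128800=-0.00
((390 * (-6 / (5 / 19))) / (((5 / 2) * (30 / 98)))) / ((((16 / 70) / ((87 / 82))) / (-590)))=1304618679 / 41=31819967.78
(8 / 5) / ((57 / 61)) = 488 / 285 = 1.71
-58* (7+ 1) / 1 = -464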